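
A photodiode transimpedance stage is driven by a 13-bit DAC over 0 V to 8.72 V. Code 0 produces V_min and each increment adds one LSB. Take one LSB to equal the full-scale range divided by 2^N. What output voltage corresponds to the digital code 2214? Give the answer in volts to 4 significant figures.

V_FS = 8.72 V. LSB = 8.72 V / 2^13.
V_out = 0 + 2214 × (8.72/8192) V
      = 0 V + 2.35670 V = 2.35670 V.

2.357 V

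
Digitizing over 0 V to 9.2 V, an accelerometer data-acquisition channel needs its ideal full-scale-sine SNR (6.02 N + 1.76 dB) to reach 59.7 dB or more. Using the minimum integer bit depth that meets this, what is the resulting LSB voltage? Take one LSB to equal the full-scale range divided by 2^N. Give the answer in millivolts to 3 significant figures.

8.98 mV

Range is 9.2 V.
N ≥ (59.7 − 1.76)/6.02 = 9.625 → N_min = 10.
One LSB is 9.2 V / 1024 = 8.98 mV.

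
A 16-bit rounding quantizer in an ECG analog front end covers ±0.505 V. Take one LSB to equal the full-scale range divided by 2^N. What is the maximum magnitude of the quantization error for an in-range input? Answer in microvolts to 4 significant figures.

Full-scale range = 0.505 V − (-0.505 V) = 1.01 V.
LSB = 1.01 V ÷ 2^16 = 1.01/65536 V = 15.4114 µV.
|e|_max = LSB/2 = 7.706 µV.

7.706 µV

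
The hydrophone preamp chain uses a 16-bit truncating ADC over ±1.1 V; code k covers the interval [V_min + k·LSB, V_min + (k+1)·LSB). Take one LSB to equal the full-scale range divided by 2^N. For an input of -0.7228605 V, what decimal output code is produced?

11234

Span: 1.1 V − (-1.1 V) = 2.2 V. LSB = 2.2 V / 2^16 ≈ 33.57 µV.
(V_in − V_min) × 2^16/range = (-0.7228605 − (-1.1)) × 65536/2.2 = 11234.643.
Floor → code = 11234.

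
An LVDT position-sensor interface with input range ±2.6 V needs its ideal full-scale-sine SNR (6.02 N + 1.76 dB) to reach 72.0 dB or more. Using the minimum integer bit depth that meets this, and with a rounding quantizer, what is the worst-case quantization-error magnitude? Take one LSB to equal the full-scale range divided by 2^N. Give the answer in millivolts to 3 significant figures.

The full-scale span is 2.6 − (-2.6) = 5.2 V.
6.02 N + 1.76 ≥ 72.0 gives N ≥ 11.668, so the minimum integer is 12.
One LSB is 5.2 V / 4096 = 1.2695 mV.
Max error for round-to-nearest is LSB/2 = 0.635 mV.

0.635 mV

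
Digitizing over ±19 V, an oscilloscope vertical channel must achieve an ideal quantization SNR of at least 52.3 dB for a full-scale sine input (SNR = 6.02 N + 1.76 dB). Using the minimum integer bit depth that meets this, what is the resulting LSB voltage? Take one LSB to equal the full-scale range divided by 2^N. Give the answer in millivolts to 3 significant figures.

Full-scale range = 19 V − (-19 V) = 38 V.
Solving 6.02 N ≥ 52.3 − 1.76: N ≥ 8.395. Round up → N = 9.
LSB = 38 V / 2^9 = 74.2 mV.

74.2 mV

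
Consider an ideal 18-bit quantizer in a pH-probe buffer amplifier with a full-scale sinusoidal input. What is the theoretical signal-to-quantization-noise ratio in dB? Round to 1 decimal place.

6.02(18) + 1.76 = 108.36 + 1.76 = 110.12 dB.

110.1 dB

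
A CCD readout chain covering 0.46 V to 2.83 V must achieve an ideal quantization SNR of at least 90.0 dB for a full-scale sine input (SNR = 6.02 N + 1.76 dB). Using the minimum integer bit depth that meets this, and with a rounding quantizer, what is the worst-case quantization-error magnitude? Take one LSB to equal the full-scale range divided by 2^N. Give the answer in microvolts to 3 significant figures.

Range = 2.83 − (0.46) = 2.37 V.
Solving 6.02 N ≥ 90.0 − 1.76: N ≥ 14.658. Round up → N = 15.
LSB = 2.37 V / 2^15 = 72.327 µV.
Max error for round-to-nearest is LSB/2 = 36.2 µV.

36.2 µV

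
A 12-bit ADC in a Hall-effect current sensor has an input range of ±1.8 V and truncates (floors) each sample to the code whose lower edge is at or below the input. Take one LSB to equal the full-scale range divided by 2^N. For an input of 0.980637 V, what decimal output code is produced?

3163

The full-scale span is 1.8 − (-1.8) = 3.6 V. LSB = 3.6 V / 2^12 ≈ 0.8789 mV.
V_in − V_min = 0.980637 − (-1.8) = 2.780637 V.
Divide by LSB: 2.780637 × 4096/3.6 = 3163.7470.
Truncating gives code 3163.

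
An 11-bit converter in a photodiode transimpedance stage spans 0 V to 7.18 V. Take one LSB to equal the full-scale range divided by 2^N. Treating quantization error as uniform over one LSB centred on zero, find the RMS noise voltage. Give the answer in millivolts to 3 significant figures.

V_FS = 7.18 V.
LSB = 7.18 V ÷ 2^11 = 7.18/2048 V = 3.5059 mV.
V_rms = LSB/√12 = 3.5059 mV / √12 = 1.01 mV.

1.01 mV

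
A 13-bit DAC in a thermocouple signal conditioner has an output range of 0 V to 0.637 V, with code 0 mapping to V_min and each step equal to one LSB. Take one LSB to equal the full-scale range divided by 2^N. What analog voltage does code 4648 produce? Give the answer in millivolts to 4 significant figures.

361.4 mV

Span = 0.637 V. LSB = 0.637 V / 2^13.
Output = V_min + (4648/8192) × range = 0 + 0.567383 × 0.637 V
      = 0 V + 0.361423 V = 0.361423 V.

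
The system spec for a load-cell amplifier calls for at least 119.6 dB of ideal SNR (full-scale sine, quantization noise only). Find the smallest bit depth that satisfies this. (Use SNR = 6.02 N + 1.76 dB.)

Solving 6.02 N ≥ 119.6 − 1.76: N ≥ 19.575. Round up → N = 20.

20 bits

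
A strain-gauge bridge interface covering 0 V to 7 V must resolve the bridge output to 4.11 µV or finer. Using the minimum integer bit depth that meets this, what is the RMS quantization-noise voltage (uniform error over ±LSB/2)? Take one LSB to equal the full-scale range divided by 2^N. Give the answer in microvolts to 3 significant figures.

V_FS = 7 V.
Levels needed ≥ 7/4.11 µV = 1.703e6. 2^21 = 2097152 suffices, so N_min = 21.
LSB = 7 V ÷ 2^21 = 7/2097152 V = 3.3379 µV.
σ_q = LSB/√12 = 3.3379 µV/3.4641 = 0.964 µV.

0.964 µV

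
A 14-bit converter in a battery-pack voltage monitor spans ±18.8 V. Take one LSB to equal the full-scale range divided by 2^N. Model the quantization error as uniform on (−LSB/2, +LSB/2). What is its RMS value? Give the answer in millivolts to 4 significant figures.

Span: 18.8 V − (-18.8 V) = 37.6 V.
LSB = 37.6 V / 2^14 = 2.29492 mV.
For a uniform distribution on [−LSB/2, +LSB/2], V_rms = LSB/√12 = 2.29492 mV/3.4641 = 0.6625 mV.

0.6625 mV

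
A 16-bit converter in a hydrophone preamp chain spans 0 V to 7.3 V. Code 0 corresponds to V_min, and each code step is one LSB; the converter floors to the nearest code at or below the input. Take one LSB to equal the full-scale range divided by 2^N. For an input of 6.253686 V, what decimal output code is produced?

56142

Full-scale range = 7.3 V. LSB = 7.3 V / 2^16 ≈ 111.4 µV.
V_in − V_min = 6.253686 − (0) = 6.253686 V.
Divide by LSB: 6.253686 × 65536/7.3 = 56142.6802.
Truncating gives code 56142.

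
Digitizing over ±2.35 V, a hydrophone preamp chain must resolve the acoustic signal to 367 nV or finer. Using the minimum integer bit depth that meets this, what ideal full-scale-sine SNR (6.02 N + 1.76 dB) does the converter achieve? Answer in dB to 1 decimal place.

Full-scale range = 2.35 V − (-2.35 V) = 4.7 V.
Required number of levels: 4.7/367 nV = 1.2807e7; smallest N with 2^N ≥ that is 24.
Ideal SNR at N = 24: 6.02·24 + 1.76 = 146.2 dB.

146.2 dB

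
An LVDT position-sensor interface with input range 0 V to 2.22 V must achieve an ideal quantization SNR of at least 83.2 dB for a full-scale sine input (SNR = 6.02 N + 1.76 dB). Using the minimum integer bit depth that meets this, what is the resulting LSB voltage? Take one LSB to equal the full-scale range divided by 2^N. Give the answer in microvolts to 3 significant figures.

135 µV

V_FS = 2.22 V.
Solving 6.02 N ≥ 83.2 − 1.76: N ≥ 13.528. Round up → N = 14.
Step size = 2.22/16384 V = 135 µV.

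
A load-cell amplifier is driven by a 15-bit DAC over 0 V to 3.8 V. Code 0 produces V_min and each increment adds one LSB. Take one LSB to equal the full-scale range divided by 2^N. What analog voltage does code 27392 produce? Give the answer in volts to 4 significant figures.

3.177 V

Full-scale range = 3.8 V. LSB = 3.8 V / 2^15.
V_out = V_min + code × LSB = 0 V + 27392 × 3.8 V / 32768
      = 0 + 3.17656 = 3.17656 V.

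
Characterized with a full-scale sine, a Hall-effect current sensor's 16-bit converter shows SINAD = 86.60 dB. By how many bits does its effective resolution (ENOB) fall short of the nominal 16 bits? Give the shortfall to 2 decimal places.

N_eff = (86.60 − 1.76)/6.02 = 14.0930 bits.
16 − 14.0930 = 1.91 bits below nominal.

1.91 bits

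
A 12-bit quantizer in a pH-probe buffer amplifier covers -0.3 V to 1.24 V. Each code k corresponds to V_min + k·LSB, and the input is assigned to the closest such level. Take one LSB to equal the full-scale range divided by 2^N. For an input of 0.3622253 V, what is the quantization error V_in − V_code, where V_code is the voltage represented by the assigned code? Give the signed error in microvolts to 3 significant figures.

+131 µV

Full-scale range = 1.24 V − (-0.3 V) = 1.54 V. LSB = 1.54 V / 2^12 ≈ 376.0 µV.
(V_in − V_min)/LSB = (0.3622253 − (-0.3)) × 4096/1.54 = 1761.3473 → nearest code k = 1761.
V_code = -0.3 + (1761/4096) × 1.54 = 0.3620947266 V.
Error = V_in − V_code = 0.3622253 − (0.3620947266) = +131 µV.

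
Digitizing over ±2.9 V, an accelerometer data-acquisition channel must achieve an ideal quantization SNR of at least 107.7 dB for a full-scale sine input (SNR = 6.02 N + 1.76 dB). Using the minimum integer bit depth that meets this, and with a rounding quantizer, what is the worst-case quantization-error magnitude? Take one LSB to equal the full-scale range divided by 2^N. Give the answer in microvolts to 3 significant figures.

11.1 µV

Full-scale range = 2.9 V − (-2.9 V) = 5.8 V.
Required N = ⌈(107.7 − 1.76)/6.02⌉ = ⌈17.598⌉ = 18.
Step size = 5.8/262144 V = 22.125 µV.
Half an LSB is 11.1 µV.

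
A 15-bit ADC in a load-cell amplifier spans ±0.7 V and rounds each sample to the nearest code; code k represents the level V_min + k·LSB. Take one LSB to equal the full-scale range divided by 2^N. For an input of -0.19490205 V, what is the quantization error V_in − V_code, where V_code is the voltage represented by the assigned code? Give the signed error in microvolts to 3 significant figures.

The full-scale span is 0.7 − (-0.7) = 1.4 V. LSB = 1.4 V / 2^15 ≈ 42.72 µV.
Position in LSBs: (-0.19490205 − (-0.7)) × 32768/1.4 = 11822.1783; rounding gives k = 11822.
V_code = V_min + k × range/2^15 = -0.7 + 11822 × 1.4/32768 = -0.19490966797 V.
Error = V_in − V_code = -0.19490205 − (-0.19490966797) = +7.62 µV.

+7.62 µV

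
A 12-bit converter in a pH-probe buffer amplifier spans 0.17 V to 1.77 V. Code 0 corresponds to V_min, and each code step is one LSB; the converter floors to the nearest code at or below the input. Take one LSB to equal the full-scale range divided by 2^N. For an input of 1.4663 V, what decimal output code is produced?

Span: 1.77 V − (0.17 V) = 1.6 V. LSB = 1.6 V / 2^12 ≈ 390.6 µV.
V_in − V_min = 1.4663 − (0.17) = 1.2963 V.
Divide by LSB: 1.2963 × 4096/1.6 = 3318.5280.
Truncating gives code 3318.

3318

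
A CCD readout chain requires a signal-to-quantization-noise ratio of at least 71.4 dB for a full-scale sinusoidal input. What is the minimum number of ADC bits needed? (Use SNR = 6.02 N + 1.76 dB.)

12 bits

Required N = ⌈(71.4 − 1.76)/6.02⌉ = ⌈11.568⌉ = 12.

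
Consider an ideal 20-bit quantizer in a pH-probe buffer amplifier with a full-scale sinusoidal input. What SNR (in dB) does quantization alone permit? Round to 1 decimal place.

For an ideal N-bit converter with full-scale sine input, SNR = 6.02 N + 1.76 dB. SNR = 6.02 × 20 + 1.76 = 120.40 + 1.76 = 122.16 dB.

122.2 dB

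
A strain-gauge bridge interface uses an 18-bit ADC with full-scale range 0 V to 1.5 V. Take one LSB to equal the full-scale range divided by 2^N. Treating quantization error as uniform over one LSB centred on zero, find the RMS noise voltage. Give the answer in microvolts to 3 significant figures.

V_FS = 1.5 V.
LSB = 1.5 V / 2^18 = 5.7220 µV.
V_rms = LSB/√12 = 5.7220 µV / √12 = 1.65 µV.

1.65 µV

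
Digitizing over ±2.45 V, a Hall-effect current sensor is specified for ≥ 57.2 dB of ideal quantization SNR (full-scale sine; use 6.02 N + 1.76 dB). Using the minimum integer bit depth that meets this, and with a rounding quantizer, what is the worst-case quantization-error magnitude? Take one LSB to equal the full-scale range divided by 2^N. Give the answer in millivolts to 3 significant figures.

2.39 mV

Range = 2.45 − (-2.45) = 4.9 V.
Solving 6.02 N ≥ 57.2 − 1.76: N ≥ 9.209. Round up → N = 10.
One LSB is 4.9 V / 1024 = 4.7852 mV.
Max error for round-to-nearest is LSB/2 = 2.39 mV.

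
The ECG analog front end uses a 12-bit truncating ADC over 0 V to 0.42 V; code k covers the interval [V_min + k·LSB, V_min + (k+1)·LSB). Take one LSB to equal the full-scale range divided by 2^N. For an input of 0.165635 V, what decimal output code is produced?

Range is 0.42 V. LSB = 0.42 V / 2^12 ≈ 102.5 µV.
V_in − V_min = 0.165635 − (0) = 0.165635 V.
Divide by LSB: 0.165635 × 4096/0.42 = 1615.3356.
Truncating gives code 1615.

1615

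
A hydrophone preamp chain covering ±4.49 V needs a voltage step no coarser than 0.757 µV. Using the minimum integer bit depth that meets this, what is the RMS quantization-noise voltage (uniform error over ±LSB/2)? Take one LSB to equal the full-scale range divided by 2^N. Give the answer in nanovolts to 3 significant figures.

155 nV

Range = 4.49 − (-4.49) = 8.98 V.
Required number of levels: 8.98/0.757 µV = 1.1863e7; smallest N with 2^N ≥ that is 24.
One LSB is 8.98 V / 16777216 = 0.53525 µV.
V_rms = LSB/√12 = 155 nV.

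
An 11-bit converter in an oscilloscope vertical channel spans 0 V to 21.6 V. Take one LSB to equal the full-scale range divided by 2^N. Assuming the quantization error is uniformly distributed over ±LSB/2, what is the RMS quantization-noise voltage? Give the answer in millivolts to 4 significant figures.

Full-scale range = 21.6 V.
One LSB is 21.6 V / 2048 = 10.5469 mV.
For a uniform distribution on [−LSB/2, +LSB/2], V_rms = LSB/√12 = 10.5469 mV/3.4641 = 3.045 mV.

3.045 mV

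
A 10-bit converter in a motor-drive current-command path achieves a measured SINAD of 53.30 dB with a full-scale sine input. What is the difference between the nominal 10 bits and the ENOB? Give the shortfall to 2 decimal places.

1.44 bits

Effective bits = (53.30 − 1.76)/6.02 = 8.5615.
Lost resolution: 10 − 8.5615 = 1.4385 bits.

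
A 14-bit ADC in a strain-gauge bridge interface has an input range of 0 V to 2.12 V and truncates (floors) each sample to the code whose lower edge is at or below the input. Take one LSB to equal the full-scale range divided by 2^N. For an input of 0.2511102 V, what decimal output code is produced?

1940

Range is 2.12 V. LSB = 2.12 V / 2^14 ≈ 129.4 µV.
V_in − V_min = 0.2511102 − (0) = 0.2511102 V.
Divide by LSB: 0.2511102 × 16384/2.12 = 1940.6554.
Truncating gives code 1940.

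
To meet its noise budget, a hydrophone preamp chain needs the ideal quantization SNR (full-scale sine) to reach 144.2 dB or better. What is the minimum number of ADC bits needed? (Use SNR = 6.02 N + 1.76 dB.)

24 bits

Required N = ⌈(144.2 − 1.76)/6.02⌉ = ⌈23.661⌉ = 24.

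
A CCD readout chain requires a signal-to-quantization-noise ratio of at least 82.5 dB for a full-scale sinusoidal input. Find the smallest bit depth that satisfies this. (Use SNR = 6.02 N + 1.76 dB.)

14 bits

Required N = ⌈(82.5 − 1.76)/6.02⌉ = ⌈13.412⌉ = 14.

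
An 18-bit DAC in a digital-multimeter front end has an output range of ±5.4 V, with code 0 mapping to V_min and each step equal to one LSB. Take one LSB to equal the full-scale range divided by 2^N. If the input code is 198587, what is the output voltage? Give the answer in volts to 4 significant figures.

2.782 V

Full-scale range = 5.4 V − (-5.4 V) = 10.8 V. LSB = 10.8 V / 2^18.
V_out = -5.4 + 198587 × (10.8/262144) V
      = -5.4 + 8.18153 = 2.78153 V.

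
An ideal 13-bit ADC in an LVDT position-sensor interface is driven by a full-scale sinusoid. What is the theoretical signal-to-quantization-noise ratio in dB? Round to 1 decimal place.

6.02(13) + 1.76 = 78.26 + 1.76 = 80.02 dB.

80.0 dB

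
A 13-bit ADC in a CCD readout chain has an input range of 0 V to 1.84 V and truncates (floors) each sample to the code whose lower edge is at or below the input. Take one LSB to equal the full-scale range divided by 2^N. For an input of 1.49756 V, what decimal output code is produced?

V_FS = 1.84 V. LSB = 1.84 V / 2^13 ≈ 224.6 µV.
(V_in − V_min) × 2^13/range = (1.49756 − (0)) × 8192/1.84 = 6667.398.
Floor → code = 6667.

6667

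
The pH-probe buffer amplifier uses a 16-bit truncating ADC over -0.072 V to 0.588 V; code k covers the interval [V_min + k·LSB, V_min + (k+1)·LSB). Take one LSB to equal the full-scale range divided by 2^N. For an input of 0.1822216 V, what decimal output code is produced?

Span: 0.588 V − (-0.072 V) = 0.66 V. LSB = 0.66 V / 2^16 ≈ 10.07 µV.
V_in − V_min = 0.1822216 − (-0.072) = 0.2542216 V.
Divide by LSB: 0.2542216 × 65536/0.66 = 25243.4345.
Truncating gives code 25243.

25243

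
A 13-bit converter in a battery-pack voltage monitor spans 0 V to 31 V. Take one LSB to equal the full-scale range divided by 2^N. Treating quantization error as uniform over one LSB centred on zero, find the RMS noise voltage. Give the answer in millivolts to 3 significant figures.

1.09 mV

Range is 31 V.
LSB = 31 V ÷ 2^13 = 31/8192 V = 3.7842 mV.
For a uniform distribution on [−LSB/2, +LSB/2], V_rms = LSB/√12 = 3.7842 mV/3.4641 = 1.09 mV.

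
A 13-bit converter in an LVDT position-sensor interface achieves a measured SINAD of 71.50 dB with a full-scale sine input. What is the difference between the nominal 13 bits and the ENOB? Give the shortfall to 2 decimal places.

1.42 bits

N_eff = (71.50 − 1.76)/6.02 = 11.5847 bits.
Lost resolution: 13 − 11.5847 = 1.4153 bits.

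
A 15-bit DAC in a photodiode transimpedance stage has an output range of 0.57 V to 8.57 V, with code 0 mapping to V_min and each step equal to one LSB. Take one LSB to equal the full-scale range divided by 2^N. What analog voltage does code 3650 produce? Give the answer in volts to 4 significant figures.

Span: 8.57 V − (0.57 V) = 8 V. LSB = 8 V / 2^15.
Output = V_min + (3650/32768) × range = 0.57 + 0.111389 × 8 V
      = 0.57 + 0.891113 = 1.46111 V.

1.461 V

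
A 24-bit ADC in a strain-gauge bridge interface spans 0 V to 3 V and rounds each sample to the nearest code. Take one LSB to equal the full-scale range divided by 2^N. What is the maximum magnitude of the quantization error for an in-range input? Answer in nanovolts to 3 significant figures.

89.4 nV

Full-scale range = 3 V.
Step size = 3/16777216 V = 178.81 nV.
A rounding quantizer has |error| ≤ LSB/2 = 89.4 nV.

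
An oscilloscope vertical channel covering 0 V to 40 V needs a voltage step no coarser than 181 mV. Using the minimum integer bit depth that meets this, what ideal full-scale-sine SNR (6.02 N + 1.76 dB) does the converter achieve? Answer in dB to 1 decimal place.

Full-scale range = 40 V.
Levels needed ≥ 40/181 mV = 221.0. 2^8 = 256 suffices, so N_min = 8.
6.02(8) + 1.76 = 49.92 dB.

49.9 dB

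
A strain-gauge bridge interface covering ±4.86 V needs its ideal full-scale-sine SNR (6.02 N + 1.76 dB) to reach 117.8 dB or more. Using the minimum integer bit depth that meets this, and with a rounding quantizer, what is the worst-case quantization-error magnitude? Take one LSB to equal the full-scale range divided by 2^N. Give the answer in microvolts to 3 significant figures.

4.63 µV

Span: 4.86 V − (-4.86 V) = 9.72 V.
Required N = ⌈(117.8 − 1.76)/6.02⌉ = ⌈19.276⌉ = 20.
Step size = 9.72/1048576 V = 9.2697 µV.
Max error for round-to-nearest is LSB/2 = 4.63 µV.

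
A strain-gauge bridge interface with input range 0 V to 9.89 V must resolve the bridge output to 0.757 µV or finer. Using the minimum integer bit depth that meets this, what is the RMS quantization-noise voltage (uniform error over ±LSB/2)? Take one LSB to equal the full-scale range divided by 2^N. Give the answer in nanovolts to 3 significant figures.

170 nV

Full-scale range = 9.89 V.
Levels needed ≥ 9.89/0.757 µV = 1.306e7. 2^24 = 16777216 suffices, so N_min = 24.
LSB = 9.89 V / 2^24 = 0.58949 µV.
σ_q = LSB/√12 = 0.58949 µV/3.4641 = 170 nV.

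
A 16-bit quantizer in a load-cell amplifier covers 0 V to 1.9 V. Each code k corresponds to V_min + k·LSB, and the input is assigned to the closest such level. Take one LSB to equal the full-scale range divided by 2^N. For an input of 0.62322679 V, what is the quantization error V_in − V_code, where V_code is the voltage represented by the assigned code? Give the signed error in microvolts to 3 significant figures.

−7.77 µV

V_FS = 1.9 V. LSB = 1.9 V / 2^16 ≈ 28.99 µV.
Position in LSBs: (0.62322679 − (0)) × 65536/1.9 = 21496.7321; rounding gives k = 21497.
V_code = 0 + (21497/65536) × 1.9 = 0.62323455811 V.
V_in − V_code = 0.62322679 − (0.62323455811) = −7.77 µV.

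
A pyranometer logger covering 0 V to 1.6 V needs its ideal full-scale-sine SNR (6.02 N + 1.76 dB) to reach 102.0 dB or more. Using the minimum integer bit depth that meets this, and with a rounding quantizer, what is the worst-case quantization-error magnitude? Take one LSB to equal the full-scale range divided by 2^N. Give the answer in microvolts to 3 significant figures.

Range is 1.6 V.
6.02 N + 1.76 ≥ 102.0 gives N ≥ 16.651, so the minimum integer is 17.
One LSB is 1.6 V / 131072 = 12.207 µV.
|e|_max = LSB/2 = 6.10 µV.

6.10 µV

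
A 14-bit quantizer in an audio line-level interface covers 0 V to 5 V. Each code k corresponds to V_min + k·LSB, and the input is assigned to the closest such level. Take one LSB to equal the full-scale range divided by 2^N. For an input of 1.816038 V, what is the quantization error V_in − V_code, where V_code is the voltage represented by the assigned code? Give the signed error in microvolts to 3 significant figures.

−63.1 µV

Span = 5 V. LSB = 5 V / 2^14 ≈ 305.2 µV.
(V_in − V_min)/LSB = (1.816038 − (0)) × 16384/5 = 5950.7933 → nearest code k = 5951.
V_code = 0 + (5951/16384) × 5 = 1.8161010742 V.
Error = V_in − V_code = 1.816038 − (1.8161010742) = −63.1 µV.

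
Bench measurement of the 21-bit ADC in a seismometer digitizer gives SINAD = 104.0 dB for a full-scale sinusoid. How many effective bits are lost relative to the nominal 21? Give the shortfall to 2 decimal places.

4.02 bits

N_eff = (104.0 − 1.76)/6.02 = 16.9834 bits.
Lost resolution: 21 − 16.9834 = 4.0166 bits.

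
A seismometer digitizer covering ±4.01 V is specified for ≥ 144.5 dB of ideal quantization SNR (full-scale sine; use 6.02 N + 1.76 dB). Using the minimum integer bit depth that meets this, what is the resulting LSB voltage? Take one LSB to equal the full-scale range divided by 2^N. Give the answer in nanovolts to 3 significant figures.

478 nV

Range = 4.01 − (-4.01) = 8.02 V.
6.02 N + 1.76 ≥ 144.5 gives N ≥ 23.711, so the minimum integer is 24.
LSB = 8.02 V / 2^24 = 478 nV.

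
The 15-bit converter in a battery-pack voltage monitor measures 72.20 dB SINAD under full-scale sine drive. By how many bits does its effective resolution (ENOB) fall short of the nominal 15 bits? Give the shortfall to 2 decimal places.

3.30 bits

N_eff = (72.20 − 1.76)/6.02 = 11.7010 bits.
15 − 11.7010 = 3.30 bits below nominal.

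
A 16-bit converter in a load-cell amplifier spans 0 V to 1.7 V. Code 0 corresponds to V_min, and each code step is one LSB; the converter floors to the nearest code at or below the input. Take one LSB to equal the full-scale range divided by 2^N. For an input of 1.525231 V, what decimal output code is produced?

58798

V_FS = 1.7 V. LSB = 1.7 V / 2^16 ≈ 25.94 µV.
(V_in − V_min) × 2^16/range = (1.525231 − (0)) × 65536/1.7 = 58798.552.
Floor → code = 58798.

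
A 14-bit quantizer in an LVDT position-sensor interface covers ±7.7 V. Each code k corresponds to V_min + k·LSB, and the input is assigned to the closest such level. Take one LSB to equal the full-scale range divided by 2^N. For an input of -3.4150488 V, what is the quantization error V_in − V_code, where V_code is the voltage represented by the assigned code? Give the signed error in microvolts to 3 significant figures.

−242 µV

Full-scale range = 7.7 V − (-7.7 V) = 15.4 V. LSB = 15.4 V / 2^14 ≈ 0.9399 mV.
Position in LSBs: (-3.4150488 − (-7.7)) × 16384/15.4 = 4558.7429; rounding gives k = 4559.
Reconstructed level: -7.7 + 4559 × 15.4/16384 V = -3.4148071289 V.
V_in − V_code = -3.4150488 − (-3.4148071289) = −242 µV.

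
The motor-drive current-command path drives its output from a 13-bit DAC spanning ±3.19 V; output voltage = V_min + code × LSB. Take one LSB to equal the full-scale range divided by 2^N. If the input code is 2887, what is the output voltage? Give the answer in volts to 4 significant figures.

The full-scale span is 3.19 − (-3.19) = 6.38 V. LSB = 6.38 V / 2^13.
V_out = -3.19 + 2887 × (6.38/8192) V
      = -3.19 V + 2.24842 V = -0.941580 V.

-0.9416 V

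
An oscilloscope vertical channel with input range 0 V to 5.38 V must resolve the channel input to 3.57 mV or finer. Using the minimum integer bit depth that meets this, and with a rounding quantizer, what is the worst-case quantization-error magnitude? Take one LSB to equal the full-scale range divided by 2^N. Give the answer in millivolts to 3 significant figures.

1.31 mV

V_FS = 5.38 V.
Required number of levels: 5.38/3.57 mV = 1507.0; smallest N with 2^N ≥ that is 11.
LSB = 5.38 V / 2^11 = 2.6270 mV.
|e|_max = LSB/2 = 1.31 mV.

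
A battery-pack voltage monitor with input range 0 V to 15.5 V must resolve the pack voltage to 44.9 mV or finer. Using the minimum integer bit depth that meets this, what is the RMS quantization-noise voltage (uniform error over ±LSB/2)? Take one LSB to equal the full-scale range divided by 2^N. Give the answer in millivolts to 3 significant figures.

Span = 15.5 V.
Need 2^N ≥ 15.5 V / 44.9 mV = 345.2 → N_min = 9.
One LSB is 15.5 V / 512 = 30.273 mV.
V_rms = LSB/√12 = 8.74 mV.

8.74 mV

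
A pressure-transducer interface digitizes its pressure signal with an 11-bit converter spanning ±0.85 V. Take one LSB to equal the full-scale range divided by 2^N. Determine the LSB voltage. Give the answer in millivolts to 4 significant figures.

Full-scale range = 0.85 V − (-0.85 V) = 1.7 V.
2^11 = 2048 levels.
Step size = 1.7/2048 V = 0.8301 mV.

0.8301 mV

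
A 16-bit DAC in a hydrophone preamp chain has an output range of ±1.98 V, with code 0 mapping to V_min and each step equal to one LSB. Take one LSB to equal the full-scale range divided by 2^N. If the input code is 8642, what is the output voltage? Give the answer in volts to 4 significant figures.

-1.458 V

Full-scale range = 1.98 V − (-1.98 V) = 3.96 V. LSB = 3.96 V / 2^16.
V_out = -1.98 + 8642 × (3.96/65536) V
      = -1.98 + 0.522191 = -1.45781 V.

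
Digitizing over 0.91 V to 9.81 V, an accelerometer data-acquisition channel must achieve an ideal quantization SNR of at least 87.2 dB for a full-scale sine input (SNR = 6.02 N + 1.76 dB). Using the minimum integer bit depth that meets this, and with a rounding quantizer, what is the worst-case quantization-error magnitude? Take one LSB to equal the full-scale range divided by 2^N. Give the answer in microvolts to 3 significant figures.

The full-scale span is 9.81 − (0.91) = 8.9 V.
N ≥ (87.2 − 1.76)/6.02 = 14.193 → N_min = 15.
One LSB is 8.9 V / 32768 = 271.61 µV.
Half an LSB is 136 µV.

136 µV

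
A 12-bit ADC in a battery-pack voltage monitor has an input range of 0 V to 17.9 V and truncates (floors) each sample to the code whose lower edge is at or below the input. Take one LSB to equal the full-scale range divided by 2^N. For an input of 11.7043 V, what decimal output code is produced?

2678

Full-scale range = 17.9 V. LSB = 17.9 V / 2^12 ≈ 4.370 mV.
V_in − V_min = 11.7043 − (0) = 11.7043 V.
Divide by LSB: 11.7043 × 4096/17.9 = 2678.2577.
Truncating gives code 2678.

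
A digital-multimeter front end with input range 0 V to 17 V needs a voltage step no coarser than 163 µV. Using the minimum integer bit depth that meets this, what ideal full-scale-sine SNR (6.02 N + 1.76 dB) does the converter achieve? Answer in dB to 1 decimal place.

104.1 dB

Span = 17 V.
17 V / 163 µV = 104300. Since 2^16 = 65536 and 2^17 = 131072, N = 17.
Ideal SNR at N = 17: 6.02·17 + 1.76 = 104.1 dB.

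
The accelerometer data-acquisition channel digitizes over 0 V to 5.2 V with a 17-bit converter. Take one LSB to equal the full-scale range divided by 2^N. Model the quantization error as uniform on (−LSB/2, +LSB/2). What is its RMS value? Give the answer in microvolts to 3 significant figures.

11.5 µV

V_FS = 5.2 V.
LSB = 5.2 V / 2^17 = 39.673 µV.
RMS of a uniform error over width LSB is LSB/√12 = 11.5 µV.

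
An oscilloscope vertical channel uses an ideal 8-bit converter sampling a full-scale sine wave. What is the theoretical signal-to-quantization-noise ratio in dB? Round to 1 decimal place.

SNR = 6.02·8 + 1.76 = 49.92 dB.

49.9 dB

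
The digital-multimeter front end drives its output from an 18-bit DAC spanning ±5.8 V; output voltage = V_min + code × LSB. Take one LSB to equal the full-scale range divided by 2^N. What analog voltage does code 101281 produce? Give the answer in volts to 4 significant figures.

-1.318 V

Full-scale range = 5.8 V − (-5.8 V) = 11.6 V. LSB = 11.6 V / 2^18.
V_out = V_min + code × LSB = -5.8 V + 101281 × 11.6 V / 262144
      = -5.8 + 4.48173 = -1.31827 V.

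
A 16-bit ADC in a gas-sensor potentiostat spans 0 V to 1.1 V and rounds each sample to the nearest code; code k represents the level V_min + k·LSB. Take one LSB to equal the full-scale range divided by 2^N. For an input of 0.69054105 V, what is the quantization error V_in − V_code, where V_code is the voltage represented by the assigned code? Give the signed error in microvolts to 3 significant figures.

+3.03 µV

V_FS = 1.1 V. LSB = 1.1 V / 2^16 ≈ 16.78 µV.
Position in LSBs: (0.69054105 − (0)) × 65536/1.1 = 41141.1802; rounding gives k = 41141.
V_code = V_min + k × range/2^16 = 0 + 41141 × 1.1/65536 = 0.69053802490 V.
V_in − V_code = 0.69054105 − (0.69053802490) = +3.03 µV.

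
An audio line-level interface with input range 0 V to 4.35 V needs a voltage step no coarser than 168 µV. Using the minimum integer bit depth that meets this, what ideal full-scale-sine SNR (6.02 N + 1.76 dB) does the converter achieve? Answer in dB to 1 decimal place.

92.1 dB

Span = 4.35 V.
4.35 V / 168 µV = 25890. Since 2^14 = 16384 and 2^15 = 32768, N = 15.
Ideal SNR at N = 15: 6.02·15 + 1.76 = 92.1 dB.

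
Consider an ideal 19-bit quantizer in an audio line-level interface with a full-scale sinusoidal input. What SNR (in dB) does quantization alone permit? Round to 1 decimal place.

116.1 dB

SNR = 6.02·19 + 1.76 = 116.14 dB.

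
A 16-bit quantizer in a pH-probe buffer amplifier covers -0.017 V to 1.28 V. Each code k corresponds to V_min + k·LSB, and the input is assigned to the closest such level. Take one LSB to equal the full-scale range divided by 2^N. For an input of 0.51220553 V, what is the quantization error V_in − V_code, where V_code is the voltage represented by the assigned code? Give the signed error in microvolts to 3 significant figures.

+3.56 µV

Full-scale range = 1.28 V − (-0.017 V) = 1.297 V. LSB = 1.297 V / 2^16 ≈ 19.79 µV.
(0.51220553 − (-0.017)) / LSB = 0.52920553 × 65536/1.297 = 26740.1801. Nearest integer: k = 26740.
V_code = V_min + k × range/2^16 = -0.017 + 26740 × 1.297/65536 = 0.51220196533 V.
Error = V_in − V_code = 0.51220553 − (0.51220196533) = +3.56 µV.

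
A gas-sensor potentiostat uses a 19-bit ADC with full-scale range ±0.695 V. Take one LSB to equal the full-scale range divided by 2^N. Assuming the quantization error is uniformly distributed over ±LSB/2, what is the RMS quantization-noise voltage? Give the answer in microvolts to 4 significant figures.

Range = 0.695 − (-0.695) = 1.39 V.
One LSB is 1.39 V / 524288 = 2.65121 µV.
σ_q = LSB/√12 = 2.65121 µV/3.4641 = 0.7653 µV.

0.7653 µV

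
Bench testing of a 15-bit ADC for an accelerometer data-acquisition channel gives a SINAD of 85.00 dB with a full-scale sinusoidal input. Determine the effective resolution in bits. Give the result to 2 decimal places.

13.83 bits

ENOB = (85.00 − 1.76)/6.02 = 13.8272 bits.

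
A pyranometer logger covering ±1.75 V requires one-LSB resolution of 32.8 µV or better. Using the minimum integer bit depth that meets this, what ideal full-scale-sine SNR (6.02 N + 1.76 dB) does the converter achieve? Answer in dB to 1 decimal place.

Full-scale range = 1.75 V − (-1.75 V) = 3.5 V.
3.5 V / 32.8 µV = 106700. Since 2^16 = 65536 and 2^17 = 131072, N = 17.
6.02(17) + 1.76 = 104.10 dB.

104.1 dB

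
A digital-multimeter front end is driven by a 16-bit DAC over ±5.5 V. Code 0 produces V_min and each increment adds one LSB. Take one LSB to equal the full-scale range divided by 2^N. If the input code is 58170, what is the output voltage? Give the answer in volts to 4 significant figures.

Span: 5.5 V − (-5.5 V) = 11 V. LSB = 11 V / 2^16.
Output = V_min + (58170/65536) × range = -5.5 + 0.887604 × 11 V
      = -5.5 + 9.76364 = 4.26364 V.

4.264 V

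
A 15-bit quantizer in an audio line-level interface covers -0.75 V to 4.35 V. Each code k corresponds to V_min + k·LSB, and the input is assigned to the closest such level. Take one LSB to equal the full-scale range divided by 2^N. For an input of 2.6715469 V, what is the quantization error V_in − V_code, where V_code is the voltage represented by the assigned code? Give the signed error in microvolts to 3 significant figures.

−35.1 µV

Range = 4.35 − (-0.75) = 5.1 V. LSB = 5.1 V / 2^15 ≈ 155.6 µV.
Position in LSBs: (2.6715469 − (-0.75)) × 32768/5.1 = 21983.7743; rounding gives k = 21984.
V_code = -0.75 + (21984/32768) × 5.1 = 2.6715820313 V.
Error = V_in − V_code = 2.6715469 − (2.6715820313) = −35.1 µV.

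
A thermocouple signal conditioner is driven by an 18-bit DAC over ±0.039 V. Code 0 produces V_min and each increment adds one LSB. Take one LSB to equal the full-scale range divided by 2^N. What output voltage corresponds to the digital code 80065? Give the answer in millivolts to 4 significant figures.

Full-scale range = 0.039 V − (-0.039 V) = 0.078 V. LSB = 0.078 V / 2^18.
V_out = -0.039 + 80065 × (0.078/262144) V
      = -0.039 + 0.0238231 = -0.0151769 V.

-15.18 mV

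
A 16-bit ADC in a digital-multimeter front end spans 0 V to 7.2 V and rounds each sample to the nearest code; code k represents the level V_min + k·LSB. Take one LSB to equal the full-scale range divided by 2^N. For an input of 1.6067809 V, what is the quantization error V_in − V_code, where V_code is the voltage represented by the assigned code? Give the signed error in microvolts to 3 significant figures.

Range is 7.2 V. LSB = 7.2 V / 2^16 ≈ 109.9 µV.
Position in LSBs: (1.6067809 − (0)) × 65536/7.2 = 14625.2768; rounding gives k = 14625.
V_code = 0 + (14625/65536) × 7.2 = 1.6067504883 V.
V_in − V_code = 1.6067809 − (1.6067504883) = +30.4 µV.

+30.4 µV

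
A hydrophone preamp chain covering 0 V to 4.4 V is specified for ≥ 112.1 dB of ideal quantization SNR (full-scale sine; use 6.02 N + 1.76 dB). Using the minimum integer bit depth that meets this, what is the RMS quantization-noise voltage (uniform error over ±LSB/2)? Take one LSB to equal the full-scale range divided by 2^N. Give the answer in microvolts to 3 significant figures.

2.42 µV

Range is 4.4 V.
N ≥ (112.1 − 1.76)/6.02 = 18.329 → N_min = 19.
Step size = 4.4/524288 V = 8.3923 µV.
σ_q = LSB/√12 = 8.3923 µV/3.4641 = 2.42 µV.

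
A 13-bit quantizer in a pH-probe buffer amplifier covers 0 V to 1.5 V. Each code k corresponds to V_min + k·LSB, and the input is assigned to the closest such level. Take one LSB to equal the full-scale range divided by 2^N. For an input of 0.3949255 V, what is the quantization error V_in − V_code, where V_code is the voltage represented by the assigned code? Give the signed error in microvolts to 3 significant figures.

Range is 1.5 V. LSB = 1.5 V / 2^13 ≈ 183.1 µV.
(0.3949255 − (0)) / LSB = 0.3949255 × 8192/1.5 = 2156.8198. Nearest integer: k = 2157.
V_code = V_min + k × range/2^13 = 0 + 2157 × 1.5/8192 = 0.3949584961 V.
e = 0.3949255 − (0.3949584961) = −33.0 µV.

−33.0 µV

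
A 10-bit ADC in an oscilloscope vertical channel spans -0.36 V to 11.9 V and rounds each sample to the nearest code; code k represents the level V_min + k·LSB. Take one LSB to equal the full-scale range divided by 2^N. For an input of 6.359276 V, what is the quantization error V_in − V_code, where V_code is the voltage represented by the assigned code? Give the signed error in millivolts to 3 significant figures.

Span: 11.9 V − (-0.36 V) = 12.26 V. LSB = 12.26 V / 2^10 ≈ 11.97 mV.
(6.359276 − (-0.36)) / LSB = 6.719276 × 1024/12.26 = 561.2185. Nearest integer: k = 561.
Reconstructed level: -0.36 + 561 × 12.26/1024 V = 6.356660156 V.
V_in − V_code = 6.359276 − (6.356660156) = +2.62 mV.

+2.62 mV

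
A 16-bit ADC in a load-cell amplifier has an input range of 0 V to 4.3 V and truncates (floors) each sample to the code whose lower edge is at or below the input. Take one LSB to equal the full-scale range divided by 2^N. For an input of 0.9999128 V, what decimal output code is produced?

15239

Full-scale range = 4.3 V. LSB = 4.3 V / 2^16 ≈ 65.61 µV.
(V_in − V_min) × 2^16/range = (0.9999128 − (0)) × 65536/4.3 = 15239.601.
Floor → code = 15239.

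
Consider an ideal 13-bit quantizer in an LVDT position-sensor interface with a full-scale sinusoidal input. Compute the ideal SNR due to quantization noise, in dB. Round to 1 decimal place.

For an ideal N-bit converter with full-scale sine input, SNR = 6.02 N + 1.76 dB. SNR = 6.02 × 13 + 1.76 = 78.26 + 1.76 = 80.02 dB.

80.0 dB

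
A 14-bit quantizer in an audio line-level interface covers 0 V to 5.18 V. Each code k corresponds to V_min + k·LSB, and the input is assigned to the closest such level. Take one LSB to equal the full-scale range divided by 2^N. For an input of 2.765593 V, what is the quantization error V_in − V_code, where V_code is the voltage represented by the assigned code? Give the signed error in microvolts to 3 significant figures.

+123 µV

V_FS = 5.18 V. LSB = 5.18 V / 2^14 ≈ 316.2 µV.
Position in LSBs: (2.765593 − (0)) × 16384/5.18 = 8747.3891; rounding gives k = 8747.
V_code = 0 + (8747/16384) × 5.18 = 2.7654699707 V.
e = 2.765593 − (2.7654699707) = +123 µV.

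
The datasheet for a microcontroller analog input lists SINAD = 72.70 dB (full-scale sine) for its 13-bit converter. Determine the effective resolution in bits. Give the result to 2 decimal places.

ENOB = (SINAD − 1.76) / 6.02 = (72.70 − 1.76) / 6.02 = 70.94 / 6.02 = 11.7841.

11.78 bits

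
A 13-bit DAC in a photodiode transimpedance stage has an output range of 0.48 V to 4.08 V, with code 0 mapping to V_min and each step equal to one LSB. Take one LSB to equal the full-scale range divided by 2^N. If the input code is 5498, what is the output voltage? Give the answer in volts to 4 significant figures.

2.896 V

Span: 4.08 V − (0.48 V) = 3.6 V. LSB = 3.6 V / 2^13.
V_out = V_min + code × LSB = 0.48 V + 5498 × 3.6 V / 8192
      = 0.48 V + 2.41611 V = 2.89611 V.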